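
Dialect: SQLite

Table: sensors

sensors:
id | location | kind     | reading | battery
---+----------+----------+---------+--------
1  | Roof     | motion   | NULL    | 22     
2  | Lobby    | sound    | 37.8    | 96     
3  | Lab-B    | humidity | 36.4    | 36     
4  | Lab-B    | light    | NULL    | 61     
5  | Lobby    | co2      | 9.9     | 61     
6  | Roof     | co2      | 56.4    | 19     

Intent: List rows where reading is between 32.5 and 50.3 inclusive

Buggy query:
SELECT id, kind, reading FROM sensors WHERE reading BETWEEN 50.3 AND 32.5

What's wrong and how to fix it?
Bug: The bounds are reversed; BETWEEN a AND b requires a <= b to match anything

Fix: Write BETWEEN 32.5 AND 50.3

Corrected query:
SELECT id, kind, reading FROM sensors WHERE reading BETWEEN 32.5 AND 50.3

Result:
id | kind     | reading
---+----------+--------
2  | sound    | 37.8   
3  | humidity | 36.4   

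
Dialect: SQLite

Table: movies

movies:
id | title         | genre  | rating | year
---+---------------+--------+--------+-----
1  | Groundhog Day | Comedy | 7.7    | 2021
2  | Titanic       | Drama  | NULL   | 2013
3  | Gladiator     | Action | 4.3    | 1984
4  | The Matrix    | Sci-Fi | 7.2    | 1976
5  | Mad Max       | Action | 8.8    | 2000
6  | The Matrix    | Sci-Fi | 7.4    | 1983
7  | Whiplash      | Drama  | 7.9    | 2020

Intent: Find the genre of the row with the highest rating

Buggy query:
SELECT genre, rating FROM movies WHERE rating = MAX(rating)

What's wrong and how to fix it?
Bug: MAX(rating) is an aggregate and cannot be used directly in WHERE

Fix: Wrap MAX in a scalar subquery so WHERE compares against a single value

Corrected query:
SELECT genre, rating FROM movies WHERE rating = (SELECT MAX(rating) FROM movies)

Result:
genre  | rating
-------+-------
Action | 8.8   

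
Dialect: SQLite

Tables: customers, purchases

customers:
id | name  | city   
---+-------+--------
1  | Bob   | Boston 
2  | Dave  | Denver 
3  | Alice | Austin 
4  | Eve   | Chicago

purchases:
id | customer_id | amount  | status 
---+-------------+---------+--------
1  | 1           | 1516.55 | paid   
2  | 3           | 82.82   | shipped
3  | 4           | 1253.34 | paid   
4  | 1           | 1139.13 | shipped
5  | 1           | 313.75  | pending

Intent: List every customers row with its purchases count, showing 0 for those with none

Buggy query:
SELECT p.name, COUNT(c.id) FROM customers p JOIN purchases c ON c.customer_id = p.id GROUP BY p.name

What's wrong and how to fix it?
Bug: INNER JOIN drops customers rows that have no matching purchases rows

Fix: Switch to LEFT JOIN to retain unmatched parent rows

Corrected query:
SELECT p.name, COUNT(c.id) FROM customers p LEFT JOIN purchases c ON c.customer_id = p.id GROUP BY p.name

Result:
name  | COUNT(c.id)
------+------------
Alice | 1          
Bob   | 3          
Dave  | 0          
Eve   | 1          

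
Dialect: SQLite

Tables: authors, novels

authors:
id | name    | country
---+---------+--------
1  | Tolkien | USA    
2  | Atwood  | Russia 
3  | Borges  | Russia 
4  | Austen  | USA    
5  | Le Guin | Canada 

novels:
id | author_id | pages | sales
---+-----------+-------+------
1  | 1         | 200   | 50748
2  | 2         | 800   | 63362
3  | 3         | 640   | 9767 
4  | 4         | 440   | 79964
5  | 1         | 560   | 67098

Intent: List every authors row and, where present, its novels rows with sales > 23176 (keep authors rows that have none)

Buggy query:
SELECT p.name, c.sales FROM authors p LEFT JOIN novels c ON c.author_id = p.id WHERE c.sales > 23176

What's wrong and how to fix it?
Bug: Filtering c.sales in WHERE discards the NULL rows produced by LEFT JOIN, turning it into an inner join

Fix: Move the right-table condition into the ON clause so unmatched parents are kept

Corrected query:
SELECT p.name, c.sales FROM authors p LEFT JOIN novels c ON c.author_id = p.id AND c.sales > 23176

Result:
name    | sales
--------+------
Tolkien | 50748
Tolkien | 67098
Atwood  | 63362
Borges  | NULL 
Austen  | 79964
Le Guin | NULL 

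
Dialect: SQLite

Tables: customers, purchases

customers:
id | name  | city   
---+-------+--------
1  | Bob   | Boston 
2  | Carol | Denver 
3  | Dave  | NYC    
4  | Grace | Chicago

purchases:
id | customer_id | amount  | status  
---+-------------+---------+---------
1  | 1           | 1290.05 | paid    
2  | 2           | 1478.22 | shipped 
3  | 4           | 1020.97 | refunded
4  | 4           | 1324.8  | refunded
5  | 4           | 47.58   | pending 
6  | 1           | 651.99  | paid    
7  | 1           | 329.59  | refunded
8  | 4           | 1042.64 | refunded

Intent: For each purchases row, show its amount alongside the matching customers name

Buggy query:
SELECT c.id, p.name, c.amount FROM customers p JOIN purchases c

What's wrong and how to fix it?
Bug: Missing join condition: each purchases row is matched to all customers rows instead of just its own

Fix: Specify the join condition linking the foreign key to the parent id

Corrected query:
SELECT c.id, p.name, c.amount FROM customers p JOIN purchases c ON c.customer_id = p.id

Result:
id | name  | amount 
---+-------+--------
1  | Bob   | 1290.05
2  | Carol | 1478.22
3  | Grace | 1020.97
4  | Grace | 1324.8 
5  | Grace | 47.58  
6  | Bob   | 651.99 
7  | Bob   | 329.59 
8  | Grace | 1042.64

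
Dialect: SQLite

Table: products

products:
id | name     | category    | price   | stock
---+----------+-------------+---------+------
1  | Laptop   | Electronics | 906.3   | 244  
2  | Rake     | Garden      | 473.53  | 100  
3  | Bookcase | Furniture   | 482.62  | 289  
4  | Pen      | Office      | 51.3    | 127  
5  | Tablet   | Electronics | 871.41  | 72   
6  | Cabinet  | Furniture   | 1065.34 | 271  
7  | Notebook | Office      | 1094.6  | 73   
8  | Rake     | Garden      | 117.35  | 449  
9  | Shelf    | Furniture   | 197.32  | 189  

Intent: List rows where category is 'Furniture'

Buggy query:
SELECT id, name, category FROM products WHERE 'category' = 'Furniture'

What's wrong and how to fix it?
Bug: Single quotes denote string literals in SQL; the column name is being compared as a constant string

Fix: Reference the column as category without single quotes

Corrected query:
SELECT id, name, category FROM products WHERE category = 'Furniture'

Result:
id | name     | category 
---+----------+----------
3  | Bookcase | Furniture
6  | Cabinet  | Furniture
9  | Shelf    | Furniture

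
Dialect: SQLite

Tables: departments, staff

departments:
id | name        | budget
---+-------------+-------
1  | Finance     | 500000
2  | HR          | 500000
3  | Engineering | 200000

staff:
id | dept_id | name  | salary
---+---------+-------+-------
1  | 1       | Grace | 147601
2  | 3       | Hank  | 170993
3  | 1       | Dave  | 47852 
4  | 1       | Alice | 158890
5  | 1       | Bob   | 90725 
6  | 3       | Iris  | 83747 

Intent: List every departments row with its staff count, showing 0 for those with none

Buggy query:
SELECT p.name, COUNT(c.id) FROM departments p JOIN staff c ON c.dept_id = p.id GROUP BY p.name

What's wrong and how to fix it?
Bug: An inner join excludes parents with zero children

Fix: Switch to LEFT JOIN to retain unmatched parent rows

Corrected query:
SELECT p.name, COUNT(c.id) FROM departments p LEFT JOIN staff c ON c.dept_id = p.id GROUP BY p.name

Result:
name        | COUNT(c.id)
------------+------------
Engineering | 2          
Finance     | 4          
HR          | 0          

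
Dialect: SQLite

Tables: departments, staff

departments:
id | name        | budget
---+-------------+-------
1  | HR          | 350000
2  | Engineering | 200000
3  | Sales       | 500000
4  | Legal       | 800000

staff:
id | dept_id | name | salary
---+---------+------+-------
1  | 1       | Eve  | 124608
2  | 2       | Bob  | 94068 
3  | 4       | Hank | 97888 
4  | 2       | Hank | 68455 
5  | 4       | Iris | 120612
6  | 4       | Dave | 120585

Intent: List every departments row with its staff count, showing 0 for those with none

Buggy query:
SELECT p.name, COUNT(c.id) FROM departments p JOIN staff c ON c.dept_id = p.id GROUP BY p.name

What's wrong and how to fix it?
Bug: An inner join excludes parents with zero children

Fix: Switch to LEFT JOIN to retain unmatched parent rows

Corrected query:
SELECT p.name, COUNT(c.id) FROM departments p LEFT JOIN staff c ON c.dept_id = p.id GROUP BY p.name

Result:
name        | COUNT(c.id)
------------+------------
Engineering | 2          
HR          | 1          
Legal       | 3          
Sales       | 0          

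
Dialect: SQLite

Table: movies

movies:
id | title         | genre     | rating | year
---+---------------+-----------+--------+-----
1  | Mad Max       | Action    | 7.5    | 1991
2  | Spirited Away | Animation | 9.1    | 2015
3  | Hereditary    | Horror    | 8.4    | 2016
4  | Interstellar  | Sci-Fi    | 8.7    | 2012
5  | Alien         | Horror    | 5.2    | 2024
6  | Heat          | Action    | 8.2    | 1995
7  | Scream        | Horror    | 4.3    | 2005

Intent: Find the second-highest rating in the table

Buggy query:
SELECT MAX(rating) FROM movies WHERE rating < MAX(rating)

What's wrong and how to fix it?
Bug: MAX(rating) on the right of the comparison is an aggregate-in-WHERE error

Fix: Compute the overall MAX in a subquery, then take MAX of rows below it

Corrected query:
SELECT MAX(rating) FROM movies WHERE rating < (SELECT MAX(rating) FROM movies)

Result:
MAX(rating)
-----------
8.7        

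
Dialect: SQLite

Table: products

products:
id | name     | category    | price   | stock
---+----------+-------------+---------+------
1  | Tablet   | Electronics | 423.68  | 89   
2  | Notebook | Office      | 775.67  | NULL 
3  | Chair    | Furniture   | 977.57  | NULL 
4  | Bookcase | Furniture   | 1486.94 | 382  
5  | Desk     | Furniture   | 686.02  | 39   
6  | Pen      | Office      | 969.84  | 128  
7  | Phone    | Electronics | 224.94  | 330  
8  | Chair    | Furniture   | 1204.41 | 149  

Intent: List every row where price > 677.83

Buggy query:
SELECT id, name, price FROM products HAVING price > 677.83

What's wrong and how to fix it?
Bug: This is a non-aggregate query (no GROUP BY, no aggregates), so in SQLite the HAVING clause is invalid here; a row-level condition belongs in WHERE

Fix: Replace HAVING with WHERE since the condition applies to individual rows

Corrected query:
SELECT id, name, price FROM products WHERE price > 677.83

Result:
id | name     | price  
---+----------+--------
2  | Notebook | 775.67 
3  | Chair    | 977.57 
4  | Bookcase | 1486.94
5  | Desk     | 686.02 
6  | Pen      | 969.84 
8  | Chair    | 1204.41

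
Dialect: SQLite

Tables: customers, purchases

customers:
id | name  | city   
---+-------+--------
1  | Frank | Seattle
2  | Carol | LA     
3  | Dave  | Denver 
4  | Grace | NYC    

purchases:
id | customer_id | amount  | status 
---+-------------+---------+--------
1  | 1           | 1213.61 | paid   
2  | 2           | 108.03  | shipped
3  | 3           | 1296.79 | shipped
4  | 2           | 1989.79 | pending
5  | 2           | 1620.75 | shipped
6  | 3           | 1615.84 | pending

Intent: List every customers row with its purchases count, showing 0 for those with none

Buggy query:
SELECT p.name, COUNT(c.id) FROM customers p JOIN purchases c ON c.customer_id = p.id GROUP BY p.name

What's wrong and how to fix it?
Bug: INNER JOIN drops customers rows that have no matching purchases rows

Fix: Use LEFT JOIN so parents without children still appear (COUNT(c.id) gives 0)

Corrected query:
SELECT p.name, COUNT(c.id) FROM customers p LEFT JOIN purchases c ON c.customer_id = p.id GROUP BY p.name

Result:
name  | COUNT(c.id)
------+------------
Carol | 3          
Dave  | 2          
Frank | 1          
Grace | 0          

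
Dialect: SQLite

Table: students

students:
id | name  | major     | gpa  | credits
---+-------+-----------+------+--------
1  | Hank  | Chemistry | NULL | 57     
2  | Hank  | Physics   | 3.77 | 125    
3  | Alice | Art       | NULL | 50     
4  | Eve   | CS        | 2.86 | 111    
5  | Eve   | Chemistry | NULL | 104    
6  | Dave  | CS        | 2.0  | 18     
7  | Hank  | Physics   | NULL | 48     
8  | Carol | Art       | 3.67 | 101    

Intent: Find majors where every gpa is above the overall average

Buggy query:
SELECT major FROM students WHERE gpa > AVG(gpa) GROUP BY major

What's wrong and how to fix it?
Bug: WHERE evaluates per row before aggregation, so AVG() is unavailable

Fix: Compute the overall average in a scalar subquery and compare each group's MIN against it in HAVING

Corrected query:
SELECT major FROM students GROUP BY major HAVING MIN(gpa) > (SELECT AVG(gpa) FROM students)

Result:
major  
-------
Art    
Physics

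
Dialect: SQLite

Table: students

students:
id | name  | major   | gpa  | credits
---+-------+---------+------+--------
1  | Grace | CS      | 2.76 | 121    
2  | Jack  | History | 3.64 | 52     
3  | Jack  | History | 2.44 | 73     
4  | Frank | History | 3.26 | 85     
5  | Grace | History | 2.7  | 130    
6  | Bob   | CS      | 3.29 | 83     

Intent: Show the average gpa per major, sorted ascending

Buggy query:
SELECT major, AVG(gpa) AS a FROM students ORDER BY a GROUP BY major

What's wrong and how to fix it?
Bug: ORDER BY appears before GROUP BY; SQL clause order requires GROUP BY first

Fix: Move ORDER BY to the end, after GROUP BY

Corrected query:
SELECT major, AVG(gpa) AS a FROM students GROUP BY major ORDER BY a

Result:
major   | a    
--------+------
History | 3.01 
CS      | 3.025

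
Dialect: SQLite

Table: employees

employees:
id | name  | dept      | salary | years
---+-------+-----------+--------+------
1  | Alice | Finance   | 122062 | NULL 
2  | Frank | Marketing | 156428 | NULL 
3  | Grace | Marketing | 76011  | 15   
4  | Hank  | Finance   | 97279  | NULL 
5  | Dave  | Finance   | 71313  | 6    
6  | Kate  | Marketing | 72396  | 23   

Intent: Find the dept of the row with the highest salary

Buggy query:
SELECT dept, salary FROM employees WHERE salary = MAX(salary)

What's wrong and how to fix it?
Bug: MAX(salary) is an aggregate and cannot be used directly in WHERE

Fix: Wrap MAX in a scalar subquery so WHERE compares against a single value

Corrected query:
SELECT dept, salary FROM employees WHERE salary = (SELECT MAX(salary) FROM employees)

Result:
dept      | salary
----------+-------
Marketing | 156428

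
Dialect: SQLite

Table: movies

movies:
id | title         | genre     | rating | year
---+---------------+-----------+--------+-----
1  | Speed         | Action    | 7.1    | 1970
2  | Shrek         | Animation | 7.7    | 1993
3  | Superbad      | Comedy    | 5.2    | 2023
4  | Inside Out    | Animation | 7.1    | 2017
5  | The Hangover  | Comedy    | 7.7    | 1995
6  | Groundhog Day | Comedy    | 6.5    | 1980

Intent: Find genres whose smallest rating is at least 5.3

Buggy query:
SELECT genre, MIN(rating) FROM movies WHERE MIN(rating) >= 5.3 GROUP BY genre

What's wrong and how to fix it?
Bug: Aggregates like MIN are computed per group after WHERE runs

Fix: Replace WHERE with HAVING after the GROUP BY

Corrected query:
SELECT genre, MIN(rating) FROM movies GROUP BY genre HAVING MIN(rating) >= 5.3

Result:
genre     | MIN(rating)
----------+------------
Action    | 7.1        
Animation | 7.1        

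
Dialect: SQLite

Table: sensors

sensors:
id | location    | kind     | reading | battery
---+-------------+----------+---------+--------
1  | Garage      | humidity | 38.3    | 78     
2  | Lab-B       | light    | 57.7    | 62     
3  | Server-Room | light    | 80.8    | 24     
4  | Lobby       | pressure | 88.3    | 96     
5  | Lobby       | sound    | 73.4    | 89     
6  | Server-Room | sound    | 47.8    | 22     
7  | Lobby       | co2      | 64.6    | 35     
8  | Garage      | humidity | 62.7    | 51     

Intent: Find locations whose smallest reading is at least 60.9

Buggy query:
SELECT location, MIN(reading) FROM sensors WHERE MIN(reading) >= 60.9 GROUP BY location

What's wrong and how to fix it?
Bug: Aggregates like MIN are computed per group after WHERE runs

Fix: Replace WHERE with HAVING after the GROUP BY

Corrected query:
SELECT location, MIN(reading) FROM sensors GROUP BY location HAVING MIN(reading) >= 60.9

Result:
location | MIN(reading)
---------+-------------
Lobby    | 64.6        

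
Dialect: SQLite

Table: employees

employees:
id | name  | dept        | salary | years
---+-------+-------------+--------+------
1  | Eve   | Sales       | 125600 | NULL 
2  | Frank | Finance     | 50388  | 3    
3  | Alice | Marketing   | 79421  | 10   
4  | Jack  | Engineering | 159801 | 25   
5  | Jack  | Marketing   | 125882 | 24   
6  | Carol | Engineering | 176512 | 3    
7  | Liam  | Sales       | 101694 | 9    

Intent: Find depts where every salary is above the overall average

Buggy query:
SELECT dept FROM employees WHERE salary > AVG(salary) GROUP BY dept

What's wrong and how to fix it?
Bug: AVG() is an aggregate; it can't sit directly in WHERE

Fix: Compute the overall average in a scalar subquery and compare each group's MIN against it in HAVING

Corrected query:
SELECT dept FROM employees GROUP BY dept HAVING MIN(salary) > (SELECT AVG(salary) FROM employees)

Result:
dept       
-----------
Engineering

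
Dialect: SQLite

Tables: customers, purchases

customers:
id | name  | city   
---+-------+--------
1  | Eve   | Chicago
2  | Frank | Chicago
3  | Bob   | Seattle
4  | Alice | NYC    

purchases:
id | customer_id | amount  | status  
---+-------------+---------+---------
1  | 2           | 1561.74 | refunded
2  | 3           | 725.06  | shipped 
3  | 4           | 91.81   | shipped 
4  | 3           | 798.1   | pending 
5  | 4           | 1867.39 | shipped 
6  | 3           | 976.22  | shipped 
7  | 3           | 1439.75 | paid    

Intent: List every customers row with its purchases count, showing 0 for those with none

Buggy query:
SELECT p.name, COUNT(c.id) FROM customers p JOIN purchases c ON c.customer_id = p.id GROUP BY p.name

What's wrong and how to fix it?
Bug: An inner join excludes parents with zero children

Fix: Use LEFT JOIN so parents without children still appear (COUNT(c.id) gives 0)

Corrected query:
SELECT p.name, COUNT(c.id) FROM customers p LEFT JOIN purchases c ON c.customer_id = p.id GROUP BY p.name

Result:
name  | COUNT(c.id)
------+------------
Alice | 2          
Bob   | 4          
Eve   | 0          
Frank | 1          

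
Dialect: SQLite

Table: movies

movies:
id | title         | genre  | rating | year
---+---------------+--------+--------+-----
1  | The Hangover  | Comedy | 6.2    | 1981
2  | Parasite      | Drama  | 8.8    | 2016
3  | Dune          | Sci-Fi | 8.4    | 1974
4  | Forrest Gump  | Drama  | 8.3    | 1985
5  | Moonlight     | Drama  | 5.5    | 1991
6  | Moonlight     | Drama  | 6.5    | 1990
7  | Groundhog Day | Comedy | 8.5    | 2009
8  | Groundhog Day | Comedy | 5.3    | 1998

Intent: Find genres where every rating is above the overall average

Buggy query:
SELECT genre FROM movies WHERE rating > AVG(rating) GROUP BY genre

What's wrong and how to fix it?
Bug: AVG() is an aggregate; it can't sit directly in WHERE

Fix: Use a subquery for AVG and a HAVING MIN(...) filter so the condition holds for every row in the group

Corrected query:
SELECT genre FROM movies GROUP BY genre HAVING MIN(rating) > (SELECT AVG(rating) FROM movies)

Result:
genre 
------
Sci-Fi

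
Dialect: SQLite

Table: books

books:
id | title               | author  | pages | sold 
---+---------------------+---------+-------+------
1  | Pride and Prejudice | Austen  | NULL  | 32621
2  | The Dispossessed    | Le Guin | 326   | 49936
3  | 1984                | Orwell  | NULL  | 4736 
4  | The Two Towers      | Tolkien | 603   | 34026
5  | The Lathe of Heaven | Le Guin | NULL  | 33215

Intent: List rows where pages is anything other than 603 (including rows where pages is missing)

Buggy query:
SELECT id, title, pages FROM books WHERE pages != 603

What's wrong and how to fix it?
Bug: 'pages != 603' is unknown when pages is NULL, so NULL rows are silently excluded

Fix: Handle NULL separately with IS NULL alongside the inequality

Corrected query:
SELECT id, title, pages FROM books WHERE pages != 603 OR pages IS NULL

Result:
id | title               | pages
---+---------------------+------
1  | Pride and Prejudice | NULL 
2  | The Dispossessed    | 326  
3  | 1984                | NULL 
5  | The Lathe of Heaven | NULL 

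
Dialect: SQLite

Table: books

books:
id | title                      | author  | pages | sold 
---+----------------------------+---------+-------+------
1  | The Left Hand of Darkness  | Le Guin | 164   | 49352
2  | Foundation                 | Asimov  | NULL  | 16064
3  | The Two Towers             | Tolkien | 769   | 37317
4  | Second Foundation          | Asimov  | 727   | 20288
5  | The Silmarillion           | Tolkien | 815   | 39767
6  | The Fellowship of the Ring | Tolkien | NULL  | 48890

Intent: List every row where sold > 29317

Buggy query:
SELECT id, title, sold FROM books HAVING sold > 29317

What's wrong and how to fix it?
Bug: This is a non-aggregate query (no GROUP BY, no aggregates), so in SQLite the HAVING clause is invalid here; a row-level condition belongs in WHERE

Fix: Use WHERE for row-level filtering

Corrected query:
SELECT id, title, sold FROM books WHERE sold > 29317

Result:
id | title                      | sold 
---+----------------------------+------
1  | The Left Hand of Darkness  | 49352
3  | The Two Towers             | 37317
5  | The Silmarillion           | 39767
6  | The Fellowship of the Ring | 48890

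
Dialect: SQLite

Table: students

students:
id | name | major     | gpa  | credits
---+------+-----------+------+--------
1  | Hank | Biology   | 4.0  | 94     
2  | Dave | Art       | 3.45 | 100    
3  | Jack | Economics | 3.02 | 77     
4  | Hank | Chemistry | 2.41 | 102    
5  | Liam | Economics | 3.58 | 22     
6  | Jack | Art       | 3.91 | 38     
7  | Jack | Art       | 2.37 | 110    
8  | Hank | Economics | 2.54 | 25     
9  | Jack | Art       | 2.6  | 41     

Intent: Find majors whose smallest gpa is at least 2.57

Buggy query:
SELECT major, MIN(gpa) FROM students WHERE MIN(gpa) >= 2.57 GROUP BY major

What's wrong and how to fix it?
Bug: Aggregates like MIN are computed per group after WHERE runs

Fix: Replace WHERE with HAVING after the GROUP BY

Corrected query:
SELECT major, MIN(gpa) FROM students GROUP BY major HAVING MIN(gpa) >= 2.57

Result:
major   | MIN(gpa)
--------+---------
Biology | 4       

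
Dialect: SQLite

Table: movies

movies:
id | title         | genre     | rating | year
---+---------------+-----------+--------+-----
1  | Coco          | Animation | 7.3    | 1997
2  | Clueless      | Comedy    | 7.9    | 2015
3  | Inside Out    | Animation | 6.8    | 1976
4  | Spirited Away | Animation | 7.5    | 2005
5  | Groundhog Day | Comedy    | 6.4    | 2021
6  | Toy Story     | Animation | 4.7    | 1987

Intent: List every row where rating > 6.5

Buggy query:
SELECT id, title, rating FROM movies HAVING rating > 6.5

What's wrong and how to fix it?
Bug: This is a non-aggregate query (no GROUP BY, no aggregates), so in SQLite the HAVING clause is invalid here; a row-level condition belongs in WHERE

Fix: Use WHERE for row-level filtering

Corrected query:
SELECT id, title, rating FROM movies WHERE rating > 6.5

Result:
id | title         | rating
---+---------------+-------
1  | Coco          | 7.3   
2  | Clueless      | 7.9   
3  | Inside Out    | 6.8   
4  | Spirited Away | 7.5   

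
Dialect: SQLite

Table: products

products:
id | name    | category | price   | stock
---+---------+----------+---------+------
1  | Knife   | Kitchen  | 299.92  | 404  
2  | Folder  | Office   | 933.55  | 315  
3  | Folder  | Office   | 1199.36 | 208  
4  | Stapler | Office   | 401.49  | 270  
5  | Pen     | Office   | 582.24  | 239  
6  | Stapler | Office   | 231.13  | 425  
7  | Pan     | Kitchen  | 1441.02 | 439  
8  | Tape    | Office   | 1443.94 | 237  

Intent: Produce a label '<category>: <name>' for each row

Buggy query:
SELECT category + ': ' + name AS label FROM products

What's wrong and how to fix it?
Bug: SQLite uses || for string concatenation; + coerces text to numbers (yielding 0)

Fix: Use the || operator for string concatenation

Corrected query:
SELECT category || ': ' || name AS label FROM products

Result:
label          
---------------
Kitchen: Knife 
Office: Folder 
Office: Folder 
Office: Stapler
Office: Pen    
Office: Stapler
Kitchen: Pan   
Office: Tape   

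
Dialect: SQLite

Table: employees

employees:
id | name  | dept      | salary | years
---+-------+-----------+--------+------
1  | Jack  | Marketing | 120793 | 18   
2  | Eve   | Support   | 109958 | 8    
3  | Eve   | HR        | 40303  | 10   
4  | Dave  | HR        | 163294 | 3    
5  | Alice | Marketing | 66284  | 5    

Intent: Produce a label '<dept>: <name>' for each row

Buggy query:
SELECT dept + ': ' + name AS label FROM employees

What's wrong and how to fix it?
Bug: SQLite uses || for string concatenation; + coerces text to numbers (yielding 0)

Fix: Use the || operator for string concatenation

Corrected query:
SELECT dept || ': ' || name AS label FROM employees

Result:
label           
----------------
Marketing: Jack 
Support: Eve    
HR: Eve         
HR: Dave        
Marketing: Alice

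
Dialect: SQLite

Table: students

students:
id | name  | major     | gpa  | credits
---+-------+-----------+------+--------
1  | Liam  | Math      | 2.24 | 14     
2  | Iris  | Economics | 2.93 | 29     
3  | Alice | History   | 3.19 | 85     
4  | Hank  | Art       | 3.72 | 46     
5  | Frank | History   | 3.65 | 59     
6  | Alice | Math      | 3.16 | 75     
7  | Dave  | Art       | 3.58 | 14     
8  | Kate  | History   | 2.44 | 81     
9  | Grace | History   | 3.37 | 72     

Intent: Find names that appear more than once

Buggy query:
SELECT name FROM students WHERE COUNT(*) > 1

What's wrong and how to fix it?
Bug: WHERE can't reference COUNT(*); aggregates are computed after WHERE

Fix: GROUP BY name, then filter groups with HAVING COUNT(*) > 1

Corrected query:
SELECT name FROM students GROUP BY name HAVING COUNT(*) > 1

Result:
name 
-----
Alice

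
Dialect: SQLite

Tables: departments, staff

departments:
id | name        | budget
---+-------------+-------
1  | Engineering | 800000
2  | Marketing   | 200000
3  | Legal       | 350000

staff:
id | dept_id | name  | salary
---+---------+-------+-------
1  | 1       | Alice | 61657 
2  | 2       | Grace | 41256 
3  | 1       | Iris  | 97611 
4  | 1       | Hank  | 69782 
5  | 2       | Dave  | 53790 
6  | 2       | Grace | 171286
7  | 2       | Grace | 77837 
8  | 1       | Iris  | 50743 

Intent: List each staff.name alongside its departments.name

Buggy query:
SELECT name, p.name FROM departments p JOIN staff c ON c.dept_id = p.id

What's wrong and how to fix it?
Bug: Both tables have a 'name' column; the unqualified reference is ambiguous

Fix: Qualify the column with its table alias (c.name)

Corrected query:
SELECT c.name, p.name FROM departments p JOIN staff c ON c.dept_id = p.id

Result:
name  | name       
------+------------
Alice | Engineering
Grace | Marketing  
Iris  | Engineering
Hank  | Engineering
Dave  | Marketing  
Grace | Marketing  
Grace | Marketing  
Iris  | Engineering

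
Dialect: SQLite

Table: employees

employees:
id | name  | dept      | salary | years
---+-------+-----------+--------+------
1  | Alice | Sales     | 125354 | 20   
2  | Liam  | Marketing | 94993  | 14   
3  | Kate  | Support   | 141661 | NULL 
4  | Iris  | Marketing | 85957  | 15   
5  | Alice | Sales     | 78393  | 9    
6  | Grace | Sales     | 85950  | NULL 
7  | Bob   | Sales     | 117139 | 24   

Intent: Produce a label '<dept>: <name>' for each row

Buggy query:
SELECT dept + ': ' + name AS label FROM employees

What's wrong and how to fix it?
Bug: SQLite uses || for string concatenation; + coerces text to numbers (yielding 0)

Fix: Use the || operator for string concatenation

Corrected query:
SELECT dept || ': ' || name AS label FROM employees

Result:
label          
---------------
Sales: Alice   
Marketing: Liam
Support: Kate  
Marketing: Iris
Sales: Alice   
Sales: Grace   
Sales: Bob     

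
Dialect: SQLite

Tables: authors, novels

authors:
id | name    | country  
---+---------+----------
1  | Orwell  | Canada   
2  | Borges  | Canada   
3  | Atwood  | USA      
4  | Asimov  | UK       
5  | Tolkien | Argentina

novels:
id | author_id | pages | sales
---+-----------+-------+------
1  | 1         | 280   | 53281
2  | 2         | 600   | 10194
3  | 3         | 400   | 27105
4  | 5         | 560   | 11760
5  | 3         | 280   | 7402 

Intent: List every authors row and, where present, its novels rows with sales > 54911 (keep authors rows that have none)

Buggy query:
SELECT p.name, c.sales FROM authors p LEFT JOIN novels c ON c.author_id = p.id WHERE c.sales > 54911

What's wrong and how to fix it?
Bug: Filtering c.sales in WHERE discards the NULL rows produced by LEFT JOIN, turning it into an inner join

Fix: Put 'c.sales > 54911' in the JOIN's ON clause instead of WHERE

Corrected query:
SELECT p.name, c.sales FROM authors p LEFT JOIN novels c ON c.author_id = p.id AND c.sales > 54911

Result:
name    | sales
--------+------
Orwell  | NULL 
Borges  | NULL 
Atwood  | NULL 
Asimov  | NULL 
Tolkien | NULL 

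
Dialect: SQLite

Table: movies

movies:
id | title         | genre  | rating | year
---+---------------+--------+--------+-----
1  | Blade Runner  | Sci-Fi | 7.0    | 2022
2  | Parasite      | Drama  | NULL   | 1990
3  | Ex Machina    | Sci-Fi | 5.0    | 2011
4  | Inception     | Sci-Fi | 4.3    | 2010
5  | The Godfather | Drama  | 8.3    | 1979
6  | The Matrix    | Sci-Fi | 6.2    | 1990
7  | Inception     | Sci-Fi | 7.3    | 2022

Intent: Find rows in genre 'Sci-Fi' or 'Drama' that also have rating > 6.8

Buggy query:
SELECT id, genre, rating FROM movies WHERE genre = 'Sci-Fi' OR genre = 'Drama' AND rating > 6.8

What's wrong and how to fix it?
Bug: AND binds tighter than OR, so this parses as genre = 'Sci-Fi' OR (genre = 'Drama' AND rating > 6.8)

Fix: Group the OR with parentheses (or use IN), then AND the threshold

Corrected query:
SELECT id, genre, rating FROM movies WHERE (genre = 'Sci-Fi' OR genre = 'Drama') AND rating > 6.8

Result:
id | genre  | rating
---+--------+-------
1  | Sci-Fi | 7     
5  | Drama  | 8.3   
7  | Sci-Fi | 7.3   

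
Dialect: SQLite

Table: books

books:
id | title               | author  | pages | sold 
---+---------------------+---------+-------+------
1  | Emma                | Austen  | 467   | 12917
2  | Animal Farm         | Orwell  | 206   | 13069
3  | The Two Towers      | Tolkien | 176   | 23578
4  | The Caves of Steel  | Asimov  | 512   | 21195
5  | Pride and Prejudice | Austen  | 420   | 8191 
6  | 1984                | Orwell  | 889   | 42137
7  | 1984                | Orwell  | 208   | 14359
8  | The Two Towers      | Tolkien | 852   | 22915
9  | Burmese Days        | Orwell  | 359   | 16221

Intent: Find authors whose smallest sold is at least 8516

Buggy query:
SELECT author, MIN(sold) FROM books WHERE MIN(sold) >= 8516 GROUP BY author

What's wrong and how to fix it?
Bug: Aggregates like MIN are computed per group after WHERE runs

Fix: Replace WHERE with HAVING after the GROUP BY

Corrected query:
SELECT author, MIN(sold) FROM books GROUP BY author HAVING MIN(sold) >= 8516

Result:
author  | MIN(sold)
--------+----------
Asimov  | 21195    
Orwell  | 13069    
Tolkien | 22915    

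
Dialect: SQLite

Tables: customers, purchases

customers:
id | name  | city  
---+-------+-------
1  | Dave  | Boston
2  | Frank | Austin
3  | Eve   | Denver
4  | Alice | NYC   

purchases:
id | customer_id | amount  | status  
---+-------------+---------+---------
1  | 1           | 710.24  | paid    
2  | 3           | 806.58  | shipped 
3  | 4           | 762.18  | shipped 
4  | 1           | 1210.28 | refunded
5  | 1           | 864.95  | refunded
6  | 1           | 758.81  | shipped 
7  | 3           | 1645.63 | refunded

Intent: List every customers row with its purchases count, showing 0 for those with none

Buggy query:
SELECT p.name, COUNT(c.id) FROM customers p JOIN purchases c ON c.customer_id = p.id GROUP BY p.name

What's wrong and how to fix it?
Bug: INNER JOIN drops customers rows that have no matching purchases rows

Fix: Use LEFT JOIN so parents without children still appear (COUNT(c.id) gives 0)

Corrected query:
SELECT p.name, COUNT(c.id) FROM customers p LEFT JOIN purchases c ON c.customer_id = p.id GROUP BY p.name

Result:
name  | COUNT(c.id)
------+------------
Alice | 1          
Dave  | 4          
Eve   | 2          
Frank | 0          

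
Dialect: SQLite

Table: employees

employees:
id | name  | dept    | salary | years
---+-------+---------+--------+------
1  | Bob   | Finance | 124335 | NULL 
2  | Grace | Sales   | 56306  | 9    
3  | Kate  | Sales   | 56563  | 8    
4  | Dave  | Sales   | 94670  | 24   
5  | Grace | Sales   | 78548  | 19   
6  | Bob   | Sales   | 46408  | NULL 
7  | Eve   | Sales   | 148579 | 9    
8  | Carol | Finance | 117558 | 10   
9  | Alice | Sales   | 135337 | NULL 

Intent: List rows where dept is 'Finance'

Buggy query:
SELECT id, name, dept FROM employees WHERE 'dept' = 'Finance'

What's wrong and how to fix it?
Bug: 'dept' in single quotes is a string literal, not the column; the comparison is literal-vs-literal and never true

Fix: Remove the quotes around the column name (or use double quotes for an identifier)

Corrected query:
SELECT id, name, dept FROM employees WHERE dept = 'Finance'

Result:
id | name  | dept   
---+-------+--------
1  | Bob   | Finance
8  | Carol | Finance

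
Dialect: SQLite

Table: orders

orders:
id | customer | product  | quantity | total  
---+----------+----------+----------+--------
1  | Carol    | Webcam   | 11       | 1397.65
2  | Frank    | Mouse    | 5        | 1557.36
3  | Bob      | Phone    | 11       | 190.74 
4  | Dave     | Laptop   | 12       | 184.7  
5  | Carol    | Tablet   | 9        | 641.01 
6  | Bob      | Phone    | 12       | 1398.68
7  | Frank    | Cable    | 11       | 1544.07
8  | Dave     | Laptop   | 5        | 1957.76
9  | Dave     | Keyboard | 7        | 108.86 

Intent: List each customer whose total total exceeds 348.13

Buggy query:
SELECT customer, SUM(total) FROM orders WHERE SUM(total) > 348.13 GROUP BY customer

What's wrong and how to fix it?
Bug: Aggregate functions cannot appear in a WHERE clause

Fix: Use HAVING (which filters groups after aggregation) instead of WHERE

Corrected query:
SELECT customer, SUM(total) FROM orders GROUP BY customer HAVING SUM(total) > 348.13

Result:
customer | SUM(total)
---------+-----------
Bob      | 1589.42   
Carol    | 2038.66   
Dave     | 2251.32   
Frank    | 3101.43   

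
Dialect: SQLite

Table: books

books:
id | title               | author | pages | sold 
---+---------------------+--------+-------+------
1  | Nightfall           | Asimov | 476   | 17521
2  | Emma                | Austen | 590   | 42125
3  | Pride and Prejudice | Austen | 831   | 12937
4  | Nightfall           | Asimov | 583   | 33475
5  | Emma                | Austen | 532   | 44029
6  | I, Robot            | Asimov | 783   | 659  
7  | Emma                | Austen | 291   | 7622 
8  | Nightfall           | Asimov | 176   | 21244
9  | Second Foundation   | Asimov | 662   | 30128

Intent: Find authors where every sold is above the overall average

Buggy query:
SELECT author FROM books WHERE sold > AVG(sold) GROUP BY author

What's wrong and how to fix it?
Bug: WHERE evaluates per row before aggregation, so AVG() is unavailable

Fix: Use a subquery for AVG and a HAVING MIN(...) filter so the condition holds for every row in the group

Corrected query:
SELECT author FROM books GROUP BY author HAVING MIN(sold) > (SELECT AVG(sold) FROM books)

Result:
(no rows)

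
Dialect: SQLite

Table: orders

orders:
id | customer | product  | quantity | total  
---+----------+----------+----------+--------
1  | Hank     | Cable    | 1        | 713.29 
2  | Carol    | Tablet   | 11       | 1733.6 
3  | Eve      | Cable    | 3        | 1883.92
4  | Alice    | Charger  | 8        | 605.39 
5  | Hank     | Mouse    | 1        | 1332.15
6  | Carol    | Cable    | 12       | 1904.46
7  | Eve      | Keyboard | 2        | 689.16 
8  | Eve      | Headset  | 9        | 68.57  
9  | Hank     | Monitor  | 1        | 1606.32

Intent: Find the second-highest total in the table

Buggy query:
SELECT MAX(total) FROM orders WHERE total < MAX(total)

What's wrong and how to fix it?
Bug: The inner MAX is an aggregate inside WHERE, which is not allowed

Fix: Compute the overall MAX in a subquery, then take MAX of rows below it

Corrected query:
SELECT MAX(total) FROM orders WHERE total < (SELECT MAX(total) FROM orders)

Result:
MAX(total)
----------
1883.92   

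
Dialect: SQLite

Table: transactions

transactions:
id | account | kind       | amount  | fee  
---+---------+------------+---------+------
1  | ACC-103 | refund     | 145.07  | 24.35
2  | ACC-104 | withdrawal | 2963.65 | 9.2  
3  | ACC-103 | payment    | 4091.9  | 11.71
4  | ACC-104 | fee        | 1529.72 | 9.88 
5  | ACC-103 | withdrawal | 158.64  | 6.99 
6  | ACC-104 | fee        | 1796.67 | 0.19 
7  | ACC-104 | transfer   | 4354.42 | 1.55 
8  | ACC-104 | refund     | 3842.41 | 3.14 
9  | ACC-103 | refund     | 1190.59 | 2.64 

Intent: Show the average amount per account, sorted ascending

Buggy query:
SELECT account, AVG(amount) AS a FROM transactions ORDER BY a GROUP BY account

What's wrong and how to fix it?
Bug: GROUP BY must precede ORDER BY

Fix: Move ORDER BY to the end, after GROUP BY

Corrected query:
SELECT account, AVG(amount) AS a FROM transactions GROUP BY account ORDER BY a

Result:
account | a       
--------+---------
ACC-103 | 1396.55 
ACC-104 | 2897.374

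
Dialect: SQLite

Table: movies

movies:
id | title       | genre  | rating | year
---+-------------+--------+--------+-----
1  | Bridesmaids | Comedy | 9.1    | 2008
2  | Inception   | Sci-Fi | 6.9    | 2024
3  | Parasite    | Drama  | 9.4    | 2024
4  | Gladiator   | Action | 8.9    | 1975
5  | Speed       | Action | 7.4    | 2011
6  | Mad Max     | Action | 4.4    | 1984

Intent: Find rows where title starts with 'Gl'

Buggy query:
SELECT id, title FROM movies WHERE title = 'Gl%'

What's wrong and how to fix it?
Bug: '=' compares the literal string including the % character; pattern matching needs LIKE

Fix: Use LIKE for wildcard pattern matching

Corrected query:
SELECT id, title FROM movies WHERE title LIKE 'Gl%'

Result:
id | title    
---+----------
4  | Gladiator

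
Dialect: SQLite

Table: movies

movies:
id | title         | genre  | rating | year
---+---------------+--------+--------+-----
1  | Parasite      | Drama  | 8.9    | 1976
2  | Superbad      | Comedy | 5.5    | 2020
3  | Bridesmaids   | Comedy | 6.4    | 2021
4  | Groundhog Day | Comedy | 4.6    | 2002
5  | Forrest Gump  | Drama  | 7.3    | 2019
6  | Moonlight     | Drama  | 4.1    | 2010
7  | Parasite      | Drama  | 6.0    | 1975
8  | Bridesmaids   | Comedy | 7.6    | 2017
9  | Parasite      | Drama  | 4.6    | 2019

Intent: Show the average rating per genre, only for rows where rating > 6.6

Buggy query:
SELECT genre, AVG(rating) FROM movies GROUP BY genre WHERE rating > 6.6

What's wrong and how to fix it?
Bug: Row-level WHERE must come before GROUP BY in the clause order

Fix: Move the WHERE clause before GROUP BY

Corrected query:
SELECT genre, AVG(rating) FROM movies WHERE rating > 6.6 GROUP BY genre

Result:
genre  | AVG(rating)
-------+------------
Comedy | 7.6        
Drama  | 8.1        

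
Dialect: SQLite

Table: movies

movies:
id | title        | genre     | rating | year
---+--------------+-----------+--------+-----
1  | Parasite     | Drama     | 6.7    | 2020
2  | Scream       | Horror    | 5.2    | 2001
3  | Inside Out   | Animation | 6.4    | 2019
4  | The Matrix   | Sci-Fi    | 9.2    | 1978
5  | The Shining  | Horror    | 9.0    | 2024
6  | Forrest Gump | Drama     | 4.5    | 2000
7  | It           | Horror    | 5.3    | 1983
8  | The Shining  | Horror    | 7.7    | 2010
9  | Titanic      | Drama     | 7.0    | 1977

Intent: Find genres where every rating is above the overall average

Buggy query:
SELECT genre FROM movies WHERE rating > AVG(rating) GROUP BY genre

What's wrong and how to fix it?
Bug: AVG() is an aggregate; it can't sit directly in WHERE

Fix: Use a subquery for AVG and a HAVING MIN(...) filter so the condition holds for every row in the group

Corrected query:
SELECT genre FROM movies GROUP BY genre HAVING MIN(rating) > (SELECT AVG(rating) FROM movies)

Result:
genre 
------
Sci-Fi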